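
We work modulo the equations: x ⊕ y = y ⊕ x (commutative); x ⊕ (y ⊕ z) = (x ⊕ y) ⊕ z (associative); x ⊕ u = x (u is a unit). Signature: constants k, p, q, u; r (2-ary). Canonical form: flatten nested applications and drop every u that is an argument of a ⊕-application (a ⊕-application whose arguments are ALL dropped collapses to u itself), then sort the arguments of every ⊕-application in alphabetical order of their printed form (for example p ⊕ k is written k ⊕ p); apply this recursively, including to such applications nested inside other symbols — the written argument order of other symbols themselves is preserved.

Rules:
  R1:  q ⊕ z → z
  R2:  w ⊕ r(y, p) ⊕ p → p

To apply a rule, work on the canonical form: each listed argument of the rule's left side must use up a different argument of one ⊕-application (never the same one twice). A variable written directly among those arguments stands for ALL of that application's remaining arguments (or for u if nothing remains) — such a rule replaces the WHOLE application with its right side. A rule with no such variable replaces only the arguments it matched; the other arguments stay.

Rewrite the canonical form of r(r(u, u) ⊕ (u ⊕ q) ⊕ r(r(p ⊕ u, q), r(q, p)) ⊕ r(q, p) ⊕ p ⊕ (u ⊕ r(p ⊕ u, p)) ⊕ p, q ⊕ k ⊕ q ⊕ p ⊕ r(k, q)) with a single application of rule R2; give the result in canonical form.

Canonical form:  r(p ⊕ p ⊕ q ⊕ r(p, p) ⊕ r(q, p) ⊕ r(r(p, q), r(q, p)) ⊕ r(u, u), k ⊕ p ⊕ q ⊕ q ⊕ r(k, q))
Match R2:  consume p, r(p, p);  w := p ⊕ q ⊕ r(q, p) ⊕ r(r(p, q), r(q, p)) ⊕ r(u, u), y := p
The variable takes the whole remainder — replace the entire application.
Result:  r(p, k ⊕ p ⊕ q ⊕ q ⊕ r(k, q))

Answer: r(p, k ⊕ p ⊕ q ⊕ q ⊕ r(k, q))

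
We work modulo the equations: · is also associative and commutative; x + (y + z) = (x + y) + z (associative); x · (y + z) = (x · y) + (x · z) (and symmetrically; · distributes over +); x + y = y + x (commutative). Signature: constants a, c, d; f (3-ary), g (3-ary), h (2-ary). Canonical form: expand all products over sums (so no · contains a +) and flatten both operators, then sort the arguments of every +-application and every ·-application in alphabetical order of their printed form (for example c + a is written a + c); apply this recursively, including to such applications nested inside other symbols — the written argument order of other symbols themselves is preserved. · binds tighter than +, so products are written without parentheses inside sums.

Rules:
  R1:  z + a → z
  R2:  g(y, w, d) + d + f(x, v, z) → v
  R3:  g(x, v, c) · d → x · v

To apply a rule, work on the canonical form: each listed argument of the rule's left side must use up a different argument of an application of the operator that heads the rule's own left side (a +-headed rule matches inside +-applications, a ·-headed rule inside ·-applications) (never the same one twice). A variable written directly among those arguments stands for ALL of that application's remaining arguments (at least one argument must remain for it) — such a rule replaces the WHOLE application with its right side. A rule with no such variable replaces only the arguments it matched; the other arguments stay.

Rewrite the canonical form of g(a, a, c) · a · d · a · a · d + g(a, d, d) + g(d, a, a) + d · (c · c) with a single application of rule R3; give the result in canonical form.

Answer: a · a · a · a · a · d + c · c · d + g(a, d, d) + g(d, a, a)

Derivation:
Canonical form:  a · a · a · d · d · g(a, a, c) + c · c · d + g(a, d, d) + g(d, a, a)
R3 matches:  uses d, g(a, a, c);  v := a, x := a
Giving:  a · a · a · a · a · d + c · c · d + g(a, d, d) + g(d, a, a)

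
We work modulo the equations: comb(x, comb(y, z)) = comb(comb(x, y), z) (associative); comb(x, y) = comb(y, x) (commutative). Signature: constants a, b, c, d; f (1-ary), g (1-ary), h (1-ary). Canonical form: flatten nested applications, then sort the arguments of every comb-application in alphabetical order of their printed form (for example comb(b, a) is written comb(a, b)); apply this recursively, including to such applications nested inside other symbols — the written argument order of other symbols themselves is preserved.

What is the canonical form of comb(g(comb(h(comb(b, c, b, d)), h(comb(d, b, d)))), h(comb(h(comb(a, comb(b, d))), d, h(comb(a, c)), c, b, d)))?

Canonicalize subterm:  g(comb(h(comb(b, c, b, d)), h(comb(d, b, d))))  →  g(comb(h(comb(b, b, c, d)), h(comb(b, d, d))))
Simplify inside:  h(comb(h(comb(a, comb(b, d))), d, h(comb(a, c)), c, b, d))  →  h(comb(b, c, d, d, h(comb(a, b, d)), h(comb(a, c))))
Sort arguments:  comb(g(comb(h(comb(b, b, c, d)), h(comb(b, d, d)))), h(comb(b, c, d, d, h(comb(a, b, d)), h(comb(a, c)))))

Answer: comb(g(comb(h(comb(b, b, c, d)), h(comb(b, d, d)))), h(comb(b, c, d, d, h(comb(a, b, d)), h(comb(a, c)))))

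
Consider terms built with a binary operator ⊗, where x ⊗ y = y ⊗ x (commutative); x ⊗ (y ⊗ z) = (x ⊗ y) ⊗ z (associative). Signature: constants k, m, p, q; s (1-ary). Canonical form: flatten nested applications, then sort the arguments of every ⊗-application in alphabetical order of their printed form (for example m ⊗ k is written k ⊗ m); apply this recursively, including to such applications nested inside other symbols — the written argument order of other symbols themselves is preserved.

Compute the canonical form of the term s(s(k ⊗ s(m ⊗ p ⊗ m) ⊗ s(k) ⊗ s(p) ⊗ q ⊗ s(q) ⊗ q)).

Answer: s(s(k ⊗ q ⊗ q ⊗ s(k) ⊗ s(m ⊗ m ⊗ p) ⊗ s(p) ⊗ s(q)))

Derivation:
Work inside:  k ⊗ s(m ⊗ p ⊗ m) ⊗ s(k) ⊗ s(p) ⊗ q ⊗ s(q) ⊗ q
Simplify inside:  s(m ⊗ p ⊗ m)  →  s(m ⊗ m ⊗ p)
Order the arguments:  k ⊗ q ⊗ q ⊗ s(k) ⊗ s(m ⊗ m ⊗ p) ⊗ s(p) ⊗ s(q)
Rebuild:  s(s(k ⊗ q ⊗ q ⊗ s(k) ⊗ s(m ⊗ m ⊗ p) ⊗ s(p) ⊗ s(q)))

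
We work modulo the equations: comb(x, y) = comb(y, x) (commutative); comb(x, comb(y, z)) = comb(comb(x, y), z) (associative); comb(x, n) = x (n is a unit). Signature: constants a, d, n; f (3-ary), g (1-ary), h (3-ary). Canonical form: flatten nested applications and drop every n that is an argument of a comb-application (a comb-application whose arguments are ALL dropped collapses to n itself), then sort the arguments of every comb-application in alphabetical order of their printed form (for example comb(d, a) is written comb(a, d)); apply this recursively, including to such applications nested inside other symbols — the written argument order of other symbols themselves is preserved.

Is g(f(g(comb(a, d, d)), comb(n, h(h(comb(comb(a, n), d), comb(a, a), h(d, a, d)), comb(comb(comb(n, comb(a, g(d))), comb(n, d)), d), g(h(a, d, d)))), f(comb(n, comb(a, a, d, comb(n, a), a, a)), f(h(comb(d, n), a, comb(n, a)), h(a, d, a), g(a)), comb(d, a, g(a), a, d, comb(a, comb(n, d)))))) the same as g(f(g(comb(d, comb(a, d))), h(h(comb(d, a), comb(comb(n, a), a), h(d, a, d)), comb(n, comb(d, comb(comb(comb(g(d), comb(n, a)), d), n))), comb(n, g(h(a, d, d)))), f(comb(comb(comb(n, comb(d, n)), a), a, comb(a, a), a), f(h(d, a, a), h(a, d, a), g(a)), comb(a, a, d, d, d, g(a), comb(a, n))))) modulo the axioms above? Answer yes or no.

Left:  g(f(g(comb(a, d, d)), comb(n, h(h(comb(comb(a, n), d), comb(a, a), h(d, a, d)), comb(comb(comb(n, comb(a, g(d))), comb(n, d)), d), g(h(a, d, d)))), f(comb(n, comb(a, a, d, comb(n, a), a, a)), f(h(comb(d, n), a, comb(n, a)), h(a, d, a), g(a)), comb(d, a, g(a), a, d, comb(a, comb(n, d))))))
  Descend into:  comb(n, h(h(comb(comb(a, n), d), comb(a, a), h(d, a, d)), comb(comb(comb(n, comb(a, g(d))), comb(n, d)), d), g(h(a, d, d))))
  Simplify inside:  h(h(comb(comb(a, n), d), comb(a, a), h(d, a, d)), comb(comb(comb(n, comb(a, g(d))), comb(n, d)), d), g(h(a, d, d)))  →  h(h(comb(a, d), comb(a, a), h(d, a, d)), comb(a, d, d, g(d)), g(h(a, d, d)))
  Unit:  drop n
  Sort arguments:  h(h(comb(a, d), comb(a, a), h(d, a, d)), comb(a, d, d, g(d)), g(h(a, d, d)))
  Put back:  g(f(g(comb(a, d, d)), h(h(comb(a, d), comb(a, a), h(d, a, d)), comb(a, d, d, g(d)), g(h(a, d, d))), f(comb(a, a, a, a, a, d), f(h(d, a, a), h(a, d, a), g(a)), comb(a, a, a, d, d, d, g(a)))))
Right:  g(f(g(comb(d, comb(a, d))), h(h(comb(d, a), comb(comb(n, a), a), h(d, a, d)), comb(n, comb(d, comb(comb(comb(g(d), comb(n, a)), d), n))), comb(n, g(h(a, d, d)))), f(comb(comb(comb(n, comb(d, n)), a), a, comb(a, a), a), f(h(d, a, a), h(a, d, a), g(a)), comb(a, a, d, d, d, g(a), comb(a, n)))))
  Focus inside:  comb(n, comb(d, comb(comb(comb(g(d), comb(n, a)), d), n)))
  Merge nested applications:  comb(n, d, g(d), n, a, d, n)
  Drop the unit:  drop n (×3)
  Order the arguments:  comb(a, d, d, g(d))
  Put back:  g(f(g(comb(a, d, d)), h(h(comb(a, d), comb(a, a), h(d, a, d)), comb(a, d, d, g(d)), g(h(a, d, d))), f(comb(a, a, a, a, a, d), f(h(d, a, a), h(a, d, a), g(a)), comb(a, a, a, d, d, d, g(a)))))

Answer: yes — both canonical forms are g(f(g(comb(a, d, d)), h(h(comb(a, d), comb(a, a), h(d, a, d)), comb(a, d, d, g(d)), g(h(a, d, d))), f(comb(a, a, a, a, a, d), f(h(d, a, a), h(a, d, a), g(a)), comb(a, a, a, d, d, d, g(a)))))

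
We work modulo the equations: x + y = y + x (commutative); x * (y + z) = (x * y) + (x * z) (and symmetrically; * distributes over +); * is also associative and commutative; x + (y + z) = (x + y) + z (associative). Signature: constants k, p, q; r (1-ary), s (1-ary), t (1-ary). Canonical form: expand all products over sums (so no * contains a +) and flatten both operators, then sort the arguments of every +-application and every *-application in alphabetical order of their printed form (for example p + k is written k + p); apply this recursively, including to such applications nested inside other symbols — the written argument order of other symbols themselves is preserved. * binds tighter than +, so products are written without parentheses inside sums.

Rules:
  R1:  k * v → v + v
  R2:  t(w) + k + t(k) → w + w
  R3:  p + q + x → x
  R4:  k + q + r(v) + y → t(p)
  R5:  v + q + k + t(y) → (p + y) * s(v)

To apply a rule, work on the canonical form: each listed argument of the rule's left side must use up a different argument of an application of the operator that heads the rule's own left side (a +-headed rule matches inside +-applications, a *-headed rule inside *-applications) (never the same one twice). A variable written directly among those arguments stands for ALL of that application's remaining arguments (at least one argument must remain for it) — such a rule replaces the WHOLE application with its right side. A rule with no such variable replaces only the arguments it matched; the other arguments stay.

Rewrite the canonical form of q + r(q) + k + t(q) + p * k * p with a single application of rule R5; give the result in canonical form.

Answer: p * s(k * p * p + r(q)) + q * s(k * p * p + r(q))

Derivation:
Canonical form:  k + k * p * p + q + r(q) + t(q)
Apply R5:  consuming k, q, t(q);  v := k * p * p + r(q), y := q
The variable takes the whole remainder — replace the entire application.
Result:  p * s(k * p * p + r(q)) + q * s(k * p * p + r(q))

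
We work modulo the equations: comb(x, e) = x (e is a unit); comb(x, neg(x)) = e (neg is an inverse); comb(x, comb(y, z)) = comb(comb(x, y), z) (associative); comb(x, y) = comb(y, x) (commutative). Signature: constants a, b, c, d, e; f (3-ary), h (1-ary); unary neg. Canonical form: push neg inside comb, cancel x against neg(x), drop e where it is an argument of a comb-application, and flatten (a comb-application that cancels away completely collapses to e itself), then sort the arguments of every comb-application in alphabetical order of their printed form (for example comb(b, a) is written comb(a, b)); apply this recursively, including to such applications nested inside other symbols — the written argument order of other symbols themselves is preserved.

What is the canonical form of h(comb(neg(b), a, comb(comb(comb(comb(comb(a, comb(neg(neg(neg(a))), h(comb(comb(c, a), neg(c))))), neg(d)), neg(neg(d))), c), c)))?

Focus inside:  comb(neg(b), a, comb(comb(comb(comb(comb(a, comb(neg(neg(neg(a))), h(comb(comb(c, a), neg(c))))), neg(d)), neg(neg(d))), c), c))
Push neg inside:  distribute neg over comb and collapse double neg
Cancel inverse pairs:  d cancels
Combine occurrences:  comb(neg(b), a, h(a), c, c)
Sort arguments:  comb(a, c, c, h(a), neg(b))
Rebuild:  h(comb(a, c, c, h(a), neg(b)))

Answer: h(comb(a, c, c, h(a), neg(b)))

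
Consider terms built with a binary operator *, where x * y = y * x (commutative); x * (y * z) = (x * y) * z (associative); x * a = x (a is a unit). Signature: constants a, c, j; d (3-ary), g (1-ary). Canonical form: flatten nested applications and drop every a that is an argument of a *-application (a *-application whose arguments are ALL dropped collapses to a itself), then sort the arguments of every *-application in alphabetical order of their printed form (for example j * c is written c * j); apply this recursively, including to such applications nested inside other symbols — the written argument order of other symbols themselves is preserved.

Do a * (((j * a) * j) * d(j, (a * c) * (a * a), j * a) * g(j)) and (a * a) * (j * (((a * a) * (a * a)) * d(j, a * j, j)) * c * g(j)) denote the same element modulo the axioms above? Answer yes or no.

Left:  a * (((j * a) * j) * d(j, (a * c) * (a * a), j * a) * g(j))
  Merge nested applications:  a * j * a * j * d(j, (a * c) * (a * a), j * a) * g(j)
  Inside:  d(j, (a * c) * (a * a), j * a)  →  d(j, c, j)
  Units out:  drop a (×2)
  Sort:  d(j, c, j) * g(j) * j * j
Right:  (a * a) * (j * (((a * a) * (a * a)) * d(j, a * j, j)) * c * g(j))
  Un-nest:  a * a * j * a * a * a * a * d(j, a * j, j) * c * g(j)
  Canonicalize subterm:  d(j, a * j, j)  →  d(j, j, j)
  Unit:  drop a (×6)
  Sort:  c * d(j, j, j) * g(j) * j

Answer: no — d(j, c, j) * g(j) * j * j vs c * d(j, j, j) * g(j) * j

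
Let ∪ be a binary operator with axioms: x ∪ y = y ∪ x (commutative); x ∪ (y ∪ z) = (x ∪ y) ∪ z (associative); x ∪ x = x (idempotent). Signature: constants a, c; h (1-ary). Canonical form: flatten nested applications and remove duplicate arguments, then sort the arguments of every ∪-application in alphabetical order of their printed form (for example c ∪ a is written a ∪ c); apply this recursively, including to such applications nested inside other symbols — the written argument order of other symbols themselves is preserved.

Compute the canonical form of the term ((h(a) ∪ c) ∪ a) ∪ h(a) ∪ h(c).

Flatten:  h(a) ∪ c ∪ a ∪ h(a) ∪ h(c)
Idempotence:  drop duplicate h(a)
Order the arguments:  a ∪ c ∪ h(a) ∪ h(c)

Answer: a ∪ c ∪ h(a) ∪ h(c)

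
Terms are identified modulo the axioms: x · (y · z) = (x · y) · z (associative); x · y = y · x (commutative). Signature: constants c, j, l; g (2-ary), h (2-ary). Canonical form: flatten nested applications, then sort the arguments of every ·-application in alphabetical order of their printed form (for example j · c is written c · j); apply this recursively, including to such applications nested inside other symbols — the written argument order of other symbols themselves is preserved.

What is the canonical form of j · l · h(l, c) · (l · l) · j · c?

Flatten:  j · l · h(l, c) · l · l · j · c
Order the arguments:  c · h(l, c) · j · j · l · l · l

Answer: c · h(l, c) · j · j · l · l · l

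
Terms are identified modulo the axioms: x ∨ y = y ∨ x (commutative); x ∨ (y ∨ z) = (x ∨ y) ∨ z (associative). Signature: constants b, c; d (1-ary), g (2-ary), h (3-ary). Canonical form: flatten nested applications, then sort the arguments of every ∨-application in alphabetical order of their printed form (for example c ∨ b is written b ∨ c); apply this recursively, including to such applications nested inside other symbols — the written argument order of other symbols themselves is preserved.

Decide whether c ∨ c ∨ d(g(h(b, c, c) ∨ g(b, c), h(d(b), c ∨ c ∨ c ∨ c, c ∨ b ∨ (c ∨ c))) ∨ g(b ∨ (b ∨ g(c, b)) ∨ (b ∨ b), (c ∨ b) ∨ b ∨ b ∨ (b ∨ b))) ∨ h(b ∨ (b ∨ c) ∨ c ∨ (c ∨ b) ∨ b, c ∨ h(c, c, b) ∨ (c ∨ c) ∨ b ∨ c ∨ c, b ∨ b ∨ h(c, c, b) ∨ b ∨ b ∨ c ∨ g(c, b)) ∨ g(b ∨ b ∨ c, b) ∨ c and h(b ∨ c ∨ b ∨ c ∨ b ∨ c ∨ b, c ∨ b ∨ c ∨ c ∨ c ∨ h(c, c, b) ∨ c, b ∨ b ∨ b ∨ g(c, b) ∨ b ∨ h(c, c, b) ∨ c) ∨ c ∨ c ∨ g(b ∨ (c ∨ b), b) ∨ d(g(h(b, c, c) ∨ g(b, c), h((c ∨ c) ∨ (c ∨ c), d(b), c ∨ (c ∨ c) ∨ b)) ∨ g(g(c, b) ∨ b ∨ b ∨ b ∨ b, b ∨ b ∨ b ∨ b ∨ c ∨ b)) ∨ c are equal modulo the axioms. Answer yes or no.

Left:  c ∨ c ∨ d(g(h(b, c, c) ∨ g(b, c), h(d(b), c ∨ c ∨ c ∨ c, c ∨ b ∨ (c ∨ c))) ∨ g(b ∨ (b ∨ g(c, b)) ∨ (b ∨ b), (c ∨ b) ∨ b ∨ b ∨ (b ∨ b))) ∨ h(b ∨ (b ∨ c) ∨ c ∨ (c ∨ b) ∨ b, c ∨ h(c, c, b) ∨ (c ∨ c) ∨ b ∨ c ∨ c, b ∨ b ∨ h(c, c, b) ∨ b ∨ b ∨ c ∨ g(c, b)) ∨ g(b ∨ b ∨ c, b) ∨ c
  Simplify inside:  d(g(h(b, c, c) ∨ g(b, c), h(d(b), c ∨ c ∨ c ∨ c, c ∨ b ∨ (c ∨ c))) ∨ g(b ∨ (b ∨ g(c, b)) ∨ (b ∨ b), (c ∨ b) ∨ b ∨ b ∨ (b ∨ b)))  →  d(g(b ∨ b ∨ b ∨ b ∨ g(c, b), b ∨ b ∨ b ∨ b ∨ b ∨ c) ∨ g(g(b, c) ∨ h(b, c, c), h(d(b), c ∨ c ∨ c ∨ c, b ∨ c ∨ c ∨ c)))
  Simplify inside:  h(b ∨ (b ∨ c) ∨ c ∨ (c ∨ b) ∨ b, c ∨ h(c, c, b) ∨ (c ∨ c) ∨ b ∨ c ∨ c, b ∨ b ∨ h(c, c, b) ∨ b ∨ b ∨ c ∨ g(c, b))  →  h(b ∨ b ∨ b ∨ b ∨ c ∨ c ∨ c, b ∨ c ∨ c ∨ c ∨ c ∨ c ∨ h(c, c, b), b ∨ b ∨ b ∨ b ∨ c ∨ g(c, b) ∨ h(c, c, b))
  Sort:  c ∨ c ∨ c ∨ d(g(b ∨ b ∨ b ∨ b ∨ g(c, b), b ∨ b ∨ b ∨ b ∨ b ∨ c) ∨ g(g(b, c) ∨ h(b, c, c), h(d(b), c ∨ c ∨ c ∨ c, b ∨ c ∨ c ∨ c))) ∨ g(b ∨ b ∨ c, b) ∨ h(b ∨ b ∨ b ∨ b ∨ c ∨ c ∨ c, b ∨ c ∨ c ∨ c ∨ c ∨ c ∨ h(c, c, b), b ∨ b ∨ b ∨ b ∨ c ∨ g(c, b) ∨ h(c, c, b))
Right:  h(b ∨ c ∨ b ∨ c ∨ b ∨ c ∨ b, c ∨ b ∨ c ∨ c ∨ c ∨ h(c, c, b) ∨ c, b ∨ b ∨ b ∨ g(c, b) ∨ b ∨ h(c, c, b) ∨ c) ∨ c ∨ c ∨ g(b ∨ (c ∨ b), b) ∨ d(g(h(b, c, c) ∨ g(b, c), h((c ∨ c) ∨ (c ∨ c), d(b), c ∨ (c ∨ c) ∨ b)) ∨ g(g(c, b) ∨ b ∨ b ∨ b ∨ b, b ∨ b ∨ b ∨ b ∨ c ∨ b)) ∨ c
  Simplify inside:  h(b ∨ c ∨ b ∨ c ∨ b ∨ c ∨ b, c ∨ b ∨ c ∨ c ∨ c ∨ h(c, c, b) ∨ c, b ∨ b ∨ b ∨ g(c, b) ∨ b ∨ h(c, c, b) ∨ c)  →  h(b ∨ b ∨ b ∨ b ∨ c ∨ c ∨ c, b ∨ c ∨ c ∨ c ∨ c ∨ c ∨ h(c, c, b), b ∨ b ∨ b ∨ b ∨ c ∨ g(c, b) ∨ h(c, c, b))
  Canonicalize subterm:  g(b ∨ (c ∨ b), b)  →  g(b ∨ b ∨ c, b)
  Inside:  d(g(h(b, c, c) ∨ g(b, c), h((c ∨ c) ∨ (c ∨ c), d(b), c ∨ (c ∨ c) ∨ b)) ∨ g(g(c, b) ∨ b ∨ b ∨ b ∨ b, b ∨ b ∨ b ∨ b ∨ c ∨ b))  →  d(g(b ∨ b ∨ b ∨ b ∨ g(c, b), b ∨ b ∨ b ∨ b ∨ b ∨ c) ∨ g(g(b, c) ∨ h(b, c, c), h(c ∨ c ∨ c ∨ c, d(b), b ∨ c ∨ c ∨ c)))
  Order the arguments:  c ∨ c ∨ c ∨ d(g(b ∨ b ∨ b ∨ b ∨ g(c, b), b ∨ b ∨ b ∨ b ∨ b ∨ c) ∨ g(g(b, c) ∨ h(b, c, c), h(c ∨ c ∨ c ∨ c, d(b), b ∨ c ∨ c ∨ c))) ∨ g(b ∨ b ∨ c, b) ∨ h(b ∨ b ∨ b ∨ b ∨ c ∨ c ∨ c, b ∨ c ∨ c ∨ c ∨ c ∨ c ∨ h(c, c, b), b ∨ b ∨ b ∨ b ∨ c ∨ g(c, b) ∨ h(c, c, b))

Answer: no — c ∨ c ∨ c ∨ d(g(b ∨ b ∨ b ∨ b ∨ g(c, b), b ∨ b ∨ b ∨ b ∨ b ∨ c) ∨ g(g(b, c) ∨ h(b, c, c), h(d(b), c ∨ c ∨ c ∨ c, b ∨ c ∨ c ∨ c))) ∨ g(b ∨ b ∨ c, b) ∨ h(b ∨ b ∨ b ∨ b ∨ c ∨ c ∨ c, b ∨ c ∨ c ∨ c ∨ c ∨ c ∨ h(c, c, b), b ∨ b ∨ b ∨ b ∨ c ∨ g(c, b) ∨ h(c, c, b)) vs c ∨ c ∨ c ∨ d(g(b ∨ b ∨ b ∨ b ∨ g(c, b), b ∨ b ∨ b ∨ b ∨ b ∨ c) ∨ g(g(b, c) ∨ h(b, c, c), h(c ∨ c ∨ c ∨ c, d(b), b ∨ c ∨ c ∨ c))) ∨ g(b ∨ b ∨ c, b) ∨ h(b ∨ b ∨ b ∨ b ∨ c ∨ c ∨ c, b ∨ c ∨ c ∨ c ∨ c ∨ c ∨ h(c, c, b), b ∨ b ∨ b ∨ b ∨ c ∨ g(c, b) ∨ h(c, c, b))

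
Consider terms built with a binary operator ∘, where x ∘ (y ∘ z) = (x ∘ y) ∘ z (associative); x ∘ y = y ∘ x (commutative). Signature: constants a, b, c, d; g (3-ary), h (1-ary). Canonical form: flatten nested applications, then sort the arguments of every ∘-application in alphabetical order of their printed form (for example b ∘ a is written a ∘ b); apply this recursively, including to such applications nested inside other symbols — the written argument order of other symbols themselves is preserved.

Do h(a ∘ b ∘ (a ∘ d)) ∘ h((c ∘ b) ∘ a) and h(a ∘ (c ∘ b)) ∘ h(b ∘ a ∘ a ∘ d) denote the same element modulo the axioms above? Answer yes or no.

Left:  h(a ∘ b ∘ (a ∘ d)) ∘ h((c ∘ b) ∘ a)
  Canonicalize subterm:  h(a ∘ b ∘ (a ∘ d))  →  h(a ∘ a ∘ b ∘ d)
  Canonicalize subterm:  h((c ∘ b) ∘ a)  →  h(a ∘ b ∘ c)
  Sort:  h(a ∘ a ∘ b ∘ d) ∘ h(a ∘ b ∘ c)
Right:  h(a ∘ (c ∘ b)) ∘ h(b ∘ a ∘ a ∘ d)
  Simplify inside:  h(a ∘ (c ∘ b))  →  h(a ∘ b ∘ c)
  Simplify inside:  h(b ∘ a ∘ a ∘ d)  →  h(a ∘ a ∘ b ∘ d)
  Sort arguments:  h(a ∘ a ∘ b ∘ d) ∘ h(a ∘ b ∘ c)

Answer: yes — both canonical forms are h(a ∘ a ∘ b ∘ d) ∘ h(a ∘ b ∘ c)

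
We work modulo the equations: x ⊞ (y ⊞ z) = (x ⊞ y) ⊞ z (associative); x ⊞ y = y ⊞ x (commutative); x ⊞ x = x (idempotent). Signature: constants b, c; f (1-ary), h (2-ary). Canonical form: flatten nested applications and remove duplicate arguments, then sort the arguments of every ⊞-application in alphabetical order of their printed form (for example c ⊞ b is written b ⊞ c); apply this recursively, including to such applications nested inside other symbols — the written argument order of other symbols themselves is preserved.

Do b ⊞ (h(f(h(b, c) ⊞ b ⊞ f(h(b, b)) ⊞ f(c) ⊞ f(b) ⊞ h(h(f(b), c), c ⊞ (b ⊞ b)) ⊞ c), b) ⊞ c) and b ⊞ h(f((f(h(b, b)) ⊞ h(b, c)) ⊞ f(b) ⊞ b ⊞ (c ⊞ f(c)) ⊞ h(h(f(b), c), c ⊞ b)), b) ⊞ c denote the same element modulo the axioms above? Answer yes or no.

Answer: yes — both canonical forms are b ⊞ c ⊞ h(f(b ⊞ c ⊞ f(b) ⊞ f(c) ⊞ f(h(b, b)) ⊞ h(b, c) ⊞ h(h(f(b), c), b ⊞ c)), b)

Derivation:
Left:  b ⊞ (h(f(h(b, c) ⊞ b ⊞ f(h(b, b)) ⊞ f(c) ⊞ f(b) ⊞ h(h(f(b), c), c ⊞ (b ⊞ b)) ⊞ c), b) ⊞ c)
  Flatten:  b ⊞ h(f(h(b, c) ⊞ b ⊞ f(h(b, b)) ⊞ f(c) ⊞ f(b) ⊞ h(h(f(b), c), c ⊞ (b ⊞ b)) ⊞ c), b) ⊞ c
  Canonicalize subterm:  h(f(h(b, c) ⊞ b ⊞ f(h(b, b)) ⊞ f(c) ⊞ f(b) ⊞ h(h(f(b), c), c ⊞ (b ⊞ b)) ⊞ c), b)  →  h(f(b ⊞ c ⊞ f(b) ⊞ f(c) ⊞ f(h(b, b)) ⊞ h(b, c) ⊞ h(h(f(b), c), b ⊞ c)), b)
  Sort arguments:  b ⊞ c ⊞ h(f(b ⊞ c ⊞ f(b) ⊞ f(c) ⊞ f(h(b, b)) ⊞ h(b, c) ⊞ h(h(f(b), c), b ⊞ c)), b)
Right:  b ⊞ h(f((f(h(b, b)) ⊞ h(b, c)) ⊞ f(b) ⊞ b ⊞ (c ⊞ f(c)) ⊞ h(h(f(b), c), c ⊞ b)), b) ⊞ c
  Inside:  h(f((f(h(b, b)) ⊞ h(b, c)) ⊞ f(b) ⊞ b ⊞ (c ⊞ f(c)) ⊞ h(h(f(b), c), c ⊞ b)), b)  →  h(f(b ⊞ c ⊞ f(b) ⊞ f(c) ⊞ f(h(b, b)) ⊞ h(b, c) ⊞ h(h(f(b), c), b ⊞ c)), b)
  Order the arguments:  b ⊞ c ⊞ h(f(b ⊞ c ⊞ f(b) ⊞ f(c) ⊞ f(h(b, b)) ⊞ h(b, c) ⊞ h(h(f(b), c), b ⊞ c)), b)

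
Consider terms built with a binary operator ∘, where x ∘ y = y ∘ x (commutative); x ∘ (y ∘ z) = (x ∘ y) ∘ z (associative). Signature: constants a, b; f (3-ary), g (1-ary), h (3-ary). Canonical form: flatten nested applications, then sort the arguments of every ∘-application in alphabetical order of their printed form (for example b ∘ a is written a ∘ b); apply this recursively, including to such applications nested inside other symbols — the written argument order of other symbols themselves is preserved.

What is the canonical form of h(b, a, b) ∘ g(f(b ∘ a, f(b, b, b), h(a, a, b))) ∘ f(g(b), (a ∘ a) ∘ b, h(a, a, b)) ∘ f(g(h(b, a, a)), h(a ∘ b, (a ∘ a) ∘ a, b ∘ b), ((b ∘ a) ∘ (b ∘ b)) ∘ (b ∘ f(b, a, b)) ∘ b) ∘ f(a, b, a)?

Answer: f(a, b, a) ∘ f(g(b), a ∘ a ∘ b, h(a, a, b)) ∘ f(g(h(b, a, a)), h(a ∘ b, a ∘ a ∘ a, b ∘ b), a ∘ b ∘ b ∘ b ∘ b ∘ b ∘ f(b, a, b)) ∘ g(f(a ∘ b, f(b, b, b), h(a, a, b))) ∘ h(b, a, b)

Derivation:
Inside:  g(f(b ∘ a, f(b, b, b), h(a, a, b)))  →  g(f(a ∘ b, f(b, b, b), h(a, a, b)))
Canonicalize subterm:  f(g(b), (a ∘ a) ∘ b, h(a, a, b))  →  f(g(b), a ∘ a ∘ b, h(a, a, b))
Inside:  f(g(h(b, a, a)), h(a ∘ b, (a ∘ a) ∘ a, b ∘ b), ((b ∘ a) ∘ (b ∘ b)) ∘ (b ∘ f(b, a, b)) ∘ b)  →  f(g(h(b, a, a)), h(a ∘ b, a ∘ a ∘ a, b ∘ b), a ∘ b ∘ b ∘ b ∘ b ∘ b ∘ f(b, a, b))
Sort arguments:  f(a, b, a) ∘ f(g(b), a ∘ a ∘ b, h(a, a, b)) ∘ f(g(h(b, a, a)), h(a ∘ b, a ∘ a ∘ a, b ∘ b), a ∘ b ∘ b ∘ b ∘ b ∘ b ∘ f(b, a, b)) ∘ g(f(a ∘ b, f(b, b, b), h(a, a, b))) ∘ h(b, a, b)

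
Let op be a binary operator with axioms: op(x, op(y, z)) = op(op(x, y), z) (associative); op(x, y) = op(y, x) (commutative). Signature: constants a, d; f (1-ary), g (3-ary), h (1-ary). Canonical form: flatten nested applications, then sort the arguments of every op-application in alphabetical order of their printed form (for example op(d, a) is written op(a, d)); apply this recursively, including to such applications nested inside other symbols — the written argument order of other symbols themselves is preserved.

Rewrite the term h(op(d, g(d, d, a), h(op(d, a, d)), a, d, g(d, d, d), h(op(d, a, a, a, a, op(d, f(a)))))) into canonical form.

Answer: h(op(a, d, d, g(d, d, a), g(d, d, d), h(op(a, a, a, a, d, d, f(a))), h(op(a, d, d))))

Derivation:
Descend into:  op(d, g(d, d, a), h(op(d, a, d)), a, d, g(d, d, d), h(op(d, a, a, a, a, op(d, f(a)))))
Simplify inside:  h(op(d, a, d))  →  h(op(a, d, d))
Inside:  h(op(d, a, a, a, a, op(d, f(a))))  →  h(op(a, a, a, a, d, d, f(a)))
Sort arguments:  op(a, d, d, g(d, d, a), g(d, d, d), h(op(a, a, a, a, d, d, f(a))), h(op(a, d, d)))
Rebuild:  h(op(a, d, d, g(d, d, a), g(d, d, d), h(op(a, a, a, a, d, d, f(a))), h(op(a, d, d))))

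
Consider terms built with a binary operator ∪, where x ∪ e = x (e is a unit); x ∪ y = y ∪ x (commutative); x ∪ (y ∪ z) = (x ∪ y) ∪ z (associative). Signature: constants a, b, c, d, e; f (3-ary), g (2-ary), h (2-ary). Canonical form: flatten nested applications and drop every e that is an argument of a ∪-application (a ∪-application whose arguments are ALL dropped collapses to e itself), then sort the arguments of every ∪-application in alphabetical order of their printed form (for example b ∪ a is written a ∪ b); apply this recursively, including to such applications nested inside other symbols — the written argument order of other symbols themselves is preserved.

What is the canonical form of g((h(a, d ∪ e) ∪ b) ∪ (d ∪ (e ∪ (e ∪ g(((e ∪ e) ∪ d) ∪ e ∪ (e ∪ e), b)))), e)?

Work inside:  (h(a, d ∪ e) ∪ b) ∪ (d ∪ (e ∪ (e ∪ g(((e ∪ e) ∪ d) ∪ e ∪ (e ∪ e), b))))
Merge nested applications:  h(a, d ∪ e) ∪ b ∪ d ∪ e ∪ e ∪ g(((e ∪ e) ∪ d) ∪ e ∪ (e ∪ e), b)
Inside:  h(a, d ∪ e)  →  h(a, d)
Simplify inside:  g(((e ∪ e) ∪ d) ∪ e ∪ (e ∪ e), b)  →  g(d, b)
Drop the unit:  drop e (×2)
Sort arguments:  b ∪ d ∪ g(d, b) ∪ h(a, d)
Reassemble:  g(b ∪ d ∪ g(d, b) ∪ h(a, d), e)

Answer: g(b ∪ d ∪ g(d, b) ∪ h(a, d), e)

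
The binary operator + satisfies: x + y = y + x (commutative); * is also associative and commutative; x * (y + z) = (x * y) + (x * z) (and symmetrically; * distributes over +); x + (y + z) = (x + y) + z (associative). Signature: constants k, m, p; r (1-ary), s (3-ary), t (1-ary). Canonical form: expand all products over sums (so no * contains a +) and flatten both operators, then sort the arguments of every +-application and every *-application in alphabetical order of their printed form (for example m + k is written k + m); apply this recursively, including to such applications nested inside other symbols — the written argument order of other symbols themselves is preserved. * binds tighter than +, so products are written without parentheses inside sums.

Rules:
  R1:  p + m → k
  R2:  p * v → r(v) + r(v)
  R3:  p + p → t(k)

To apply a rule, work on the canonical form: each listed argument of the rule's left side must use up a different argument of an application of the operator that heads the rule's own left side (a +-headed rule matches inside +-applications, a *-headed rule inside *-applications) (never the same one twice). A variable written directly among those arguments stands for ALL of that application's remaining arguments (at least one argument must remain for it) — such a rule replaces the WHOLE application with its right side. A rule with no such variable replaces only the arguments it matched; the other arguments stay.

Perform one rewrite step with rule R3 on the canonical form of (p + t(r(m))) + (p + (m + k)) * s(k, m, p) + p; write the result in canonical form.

Answer: k * s(k, m, p) + m * s(k, m, p) + p * s(k, m, p) + t(k) + t(r(m))

Derivation:
Canonical form:  k * s(k, m, p) + m * s(k, m, p) + p + p + p * s(k, m, p) + t(r(m))
Apply R3:  consuming p, p
New term:  k * s(k, m, p) + m * s(k, m, p) + p * s(k, m, p) + t(k) + t(r(m))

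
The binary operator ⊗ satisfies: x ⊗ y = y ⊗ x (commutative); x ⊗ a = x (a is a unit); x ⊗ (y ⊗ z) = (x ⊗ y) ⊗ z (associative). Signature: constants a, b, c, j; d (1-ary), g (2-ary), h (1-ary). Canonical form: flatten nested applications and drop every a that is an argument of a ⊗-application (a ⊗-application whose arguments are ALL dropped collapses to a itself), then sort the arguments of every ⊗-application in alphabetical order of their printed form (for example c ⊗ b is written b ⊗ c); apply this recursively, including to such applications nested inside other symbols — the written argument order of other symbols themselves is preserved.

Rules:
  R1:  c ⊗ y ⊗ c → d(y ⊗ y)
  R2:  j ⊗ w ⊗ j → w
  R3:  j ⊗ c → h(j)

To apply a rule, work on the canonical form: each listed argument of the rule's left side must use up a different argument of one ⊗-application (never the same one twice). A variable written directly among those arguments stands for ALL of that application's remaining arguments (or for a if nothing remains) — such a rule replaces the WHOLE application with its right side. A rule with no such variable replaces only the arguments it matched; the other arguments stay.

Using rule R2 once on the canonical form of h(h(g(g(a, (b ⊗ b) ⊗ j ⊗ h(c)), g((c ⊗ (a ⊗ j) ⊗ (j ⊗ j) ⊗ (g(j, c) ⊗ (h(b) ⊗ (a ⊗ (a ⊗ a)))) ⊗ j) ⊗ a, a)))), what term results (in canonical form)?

Canonical form:  h(h(g(g(a, b ⊗ b ⊗ h(c) ⊗ j), g(c ⊗ g(j, c) ⊗ h(b) ⊗ j ⊗ j ⊗ j ⊗ j, a))))
Apply R2:  consuming j, j;  w := c ⊗ g(j, c) ⊗ h(b) ⊗ j ⊗ j
Every leftover argument binds to the variable; the entire application is replaced.
Giving:  h(h(g(g(a, b ⊗ b ⊗ h(c) ⊗ j), g(c ⊗ g(j, c) ⊗ h(b) ⊗ j ⊗ j, a))))

Answer: h(h(g(g(a, b ⊗ b ⊗ h(c) ⊗ j), g(c ⊗ g(j, c) ⊗ h(b) ⊗ j ⊗ j, a))))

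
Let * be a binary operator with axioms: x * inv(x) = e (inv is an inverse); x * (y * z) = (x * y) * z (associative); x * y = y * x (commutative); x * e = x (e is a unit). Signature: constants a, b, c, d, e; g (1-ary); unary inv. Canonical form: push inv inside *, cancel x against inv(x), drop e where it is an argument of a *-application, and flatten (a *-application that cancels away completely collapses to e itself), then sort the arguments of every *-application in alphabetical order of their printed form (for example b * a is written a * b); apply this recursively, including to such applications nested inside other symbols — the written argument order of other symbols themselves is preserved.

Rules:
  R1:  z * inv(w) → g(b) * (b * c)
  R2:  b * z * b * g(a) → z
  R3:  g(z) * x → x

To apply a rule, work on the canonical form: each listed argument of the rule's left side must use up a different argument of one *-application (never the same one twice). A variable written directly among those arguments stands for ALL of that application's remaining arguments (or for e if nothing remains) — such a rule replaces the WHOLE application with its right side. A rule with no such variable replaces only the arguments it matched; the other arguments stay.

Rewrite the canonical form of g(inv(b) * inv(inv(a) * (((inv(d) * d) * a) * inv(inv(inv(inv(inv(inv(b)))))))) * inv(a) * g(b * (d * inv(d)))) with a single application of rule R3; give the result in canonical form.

Canonical form:  g(g(b) * inv(a) * inv(b) * inv(b))
R3 matches:  uses g(b);  x := inv(a) * inv(b) * inv(b), z := b
The extension variable absorbs all remaining arguments, so the whole application is rewritten.
Result:  g(inv(a) * inv(b) * inv(b))

Answer: g(inv(a) * inv(b) * inv(b))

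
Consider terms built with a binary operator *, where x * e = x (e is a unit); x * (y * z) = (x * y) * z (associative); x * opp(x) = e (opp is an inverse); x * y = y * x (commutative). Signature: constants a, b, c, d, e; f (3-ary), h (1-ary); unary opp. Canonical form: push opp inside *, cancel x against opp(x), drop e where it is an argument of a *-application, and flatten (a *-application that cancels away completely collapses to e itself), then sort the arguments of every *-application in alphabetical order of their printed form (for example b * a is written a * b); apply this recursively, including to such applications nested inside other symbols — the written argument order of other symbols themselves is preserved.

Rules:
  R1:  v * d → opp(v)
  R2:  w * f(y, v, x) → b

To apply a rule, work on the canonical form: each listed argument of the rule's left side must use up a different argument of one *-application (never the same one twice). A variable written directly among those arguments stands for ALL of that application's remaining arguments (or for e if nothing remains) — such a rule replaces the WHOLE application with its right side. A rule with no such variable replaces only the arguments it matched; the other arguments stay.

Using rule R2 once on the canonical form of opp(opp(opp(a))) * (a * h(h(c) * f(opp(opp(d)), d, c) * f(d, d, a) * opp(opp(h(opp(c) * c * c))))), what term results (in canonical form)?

Canonical form:  h(f(d, d, a) * f(d, d, c) * h(c) * h(c))
R2 matches:  uses f(d, d, a);  v := d, w := f(d, d, c) * h(c) * h(c), x := a, y := d
The variable takes the whole remainder — replace the entire application.
New term:  h(b)

Answer: h(b)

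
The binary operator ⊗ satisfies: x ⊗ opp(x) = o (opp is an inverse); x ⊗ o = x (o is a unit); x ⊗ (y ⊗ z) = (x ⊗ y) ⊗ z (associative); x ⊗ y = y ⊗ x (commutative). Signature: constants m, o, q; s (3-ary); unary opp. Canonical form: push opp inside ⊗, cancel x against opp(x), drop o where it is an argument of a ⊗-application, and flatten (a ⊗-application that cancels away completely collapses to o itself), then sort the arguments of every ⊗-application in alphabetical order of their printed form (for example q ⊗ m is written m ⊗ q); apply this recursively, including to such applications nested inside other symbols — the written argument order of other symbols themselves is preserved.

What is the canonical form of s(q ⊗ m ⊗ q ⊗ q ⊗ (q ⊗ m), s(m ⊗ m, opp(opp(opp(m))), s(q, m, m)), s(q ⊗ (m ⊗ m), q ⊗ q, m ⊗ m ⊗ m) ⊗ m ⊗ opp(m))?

Descend into:  s(q ⊗ (m ⊗ m), q ⊗ q, m ⊗ m ⊗ m) ⊗ m ⊗ opp(m)
Inverses cancel:  m cancels
Combine occurrences:  s(m ⊗ m ⊗ q, q ⊗ q, m ⊗ m ⊗ m)
Put back:  s(m ⊗ m ⊗ q ⊗ q ⊗ q ⊗ q, s(m ⊗ m, opp(m), s(q, m, m)), s(m ⊗ m ⊗ q, q ⊗ q, m ⊗ m ⊗ m))

Answer: s(m ⊗ m ⊗ q ⊗ q ⊗ q ⊗ q, s(m ⊗ m, opp(m), s(q, m, m)), s(m ⊗ m ⊗ q, q ⊗ q, m ⊗ m ⊗ m))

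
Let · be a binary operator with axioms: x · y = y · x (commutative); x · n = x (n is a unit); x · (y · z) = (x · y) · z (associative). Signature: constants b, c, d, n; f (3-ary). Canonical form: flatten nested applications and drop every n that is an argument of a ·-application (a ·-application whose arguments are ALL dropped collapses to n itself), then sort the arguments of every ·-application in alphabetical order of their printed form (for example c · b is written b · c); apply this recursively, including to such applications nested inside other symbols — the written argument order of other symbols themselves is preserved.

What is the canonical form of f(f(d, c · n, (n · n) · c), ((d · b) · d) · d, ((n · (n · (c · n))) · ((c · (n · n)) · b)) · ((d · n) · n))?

Answer: f(f(d, c, c), b · d · d · d, b · c · c · d)

Derivation:
Descend into:  ((n · (n · (c · n))) · ((c · (n · n)) · b)) · ((d · n) · n)
Merge nested applications:  n · n · c · n · c · n · n · b · d · n · n
Drop the unit:  drop n (×7)
Sort arguments:  b · c · c · d
Put back:  f(f(d, c, c), b · d · d · d, b · c · c · d)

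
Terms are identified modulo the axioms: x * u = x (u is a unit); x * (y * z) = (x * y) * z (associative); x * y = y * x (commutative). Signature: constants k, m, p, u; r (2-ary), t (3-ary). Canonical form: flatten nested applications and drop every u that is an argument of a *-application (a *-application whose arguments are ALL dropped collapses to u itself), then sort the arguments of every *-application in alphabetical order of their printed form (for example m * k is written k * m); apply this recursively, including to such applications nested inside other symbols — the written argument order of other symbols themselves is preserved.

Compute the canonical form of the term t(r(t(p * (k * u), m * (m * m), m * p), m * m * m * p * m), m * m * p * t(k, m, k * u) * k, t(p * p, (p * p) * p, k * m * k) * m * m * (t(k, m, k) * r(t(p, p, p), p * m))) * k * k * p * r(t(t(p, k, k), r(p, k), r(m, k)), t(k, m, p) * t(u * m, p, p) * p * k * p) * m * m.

Answer: k * k * m * m * p * r(t(t(p, k, k), r(p, k), r(m, k)), k * p * p * t(k, m, p) * t(m, p, p)) * t(r(t(k * p, m * m * m, m * p), m * m * m * m * p), k * m * m * p * t(k, m, k), m * m * r(t(p, p, p), m * p) * t(k, m, k) * t(p * p, p * p * p, k * k * m))

Derivation:
Inside:  t(r(t(p * (k * u), m * (m * m), m * p), m * m * m * p * m), m * m * p * t(k, m, k * u) * k, t(p * p, (p * p) * p, k * m * k) * m * m * (t(k, m, k) * r(t(p, p, p), p * m)))  →  t(r(t(k * p, m * m * m, m * p), m * m * m * m * p), k * m * m * p * t(k, m, k), m * m * r(t(p, p, p), m * p) * t(k, m, k) * t(p * p, p * p * p, k * k * m))
Simplify inside:  r(t(t(p, k, k), r(p, k), r(m, k)), t(k, m, p) * t(u * m, p, p) * p * k * p)  →  r(t(t(p, k, k), r(p, k), r(m, k)), k * p * p * t(k, m, p) * t(m, p, p))
Sort arguments:  k * k * m * m * p * r(t(t(p, k, k), r(p, k), r(m, k)), k * p * p * t(k, m, p) * t(m, p, p)) * t(r(t(k * p, m * m * m, m * p), m * m * m * m * p), k * m * m * p * t(k, m, k), m * m * r(t(p, p, p), m * p) * t(k, m, k) * t(p * p, p * p * p, k * k * m))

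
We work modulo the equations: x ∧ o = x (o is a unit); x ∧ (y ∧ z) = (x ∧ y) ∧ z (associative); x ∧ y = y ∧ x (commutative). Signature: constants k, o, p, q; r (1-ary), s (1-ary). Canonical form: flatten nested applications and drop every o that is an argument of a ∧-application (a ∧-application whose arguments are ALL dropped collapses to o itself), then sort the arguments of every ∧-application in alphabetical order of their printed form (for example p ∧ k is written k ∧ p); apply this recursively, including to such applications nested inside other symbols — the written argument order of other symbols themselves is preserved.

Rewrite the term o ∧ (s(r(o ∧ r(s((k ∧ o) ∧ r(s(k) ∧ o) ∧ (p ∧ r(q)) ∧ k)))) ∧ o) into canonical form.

Answer: s(r(r(s(k ∧ k ∧ p ∧ r(q) ∧ r(s(k))))))

Derivation:
Flatten:  o ∧ s(r(o ∧ r(s((k ∧ o) ∧ r(s(k) ∧ o) ∧ (p ∧ r(q)) ∧ k)))) ∧ o
Canonicalize subterm:  s(r(o ∧ r(s((k ∧ o) ∧ r(s(k) ∧ o) ∧ (p ∧ r(q)) ∧ k))))  →  s(r(r(s(k ∧ k ∧ p ∧ r(q) ∧ r(s(k))))))
Drop the unit:  drop o (×2)
Sort:  s(r(r(s(k ∧ k ∧ p ∧ r(q) ∧ r(s(k))))))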